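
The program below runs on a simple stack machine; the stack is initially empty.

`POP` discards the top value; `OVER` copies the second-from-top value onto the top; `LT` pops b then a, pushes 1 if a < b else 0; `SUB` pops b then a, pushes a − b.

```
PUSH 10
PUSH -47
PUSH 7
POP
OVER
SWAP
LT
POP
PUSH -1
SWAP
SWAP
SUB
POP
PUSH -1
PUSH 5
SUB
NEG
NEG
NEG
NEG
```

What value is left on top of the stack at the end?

PUSH 10  → 10
PUSH -47 → 10 -47
PUSH 7   → 10 -47 7
POP      → 10 -47
OVER     → 10 -47 10
SWAP     → 10 10 -47
LT       → 10 0
POP      → 10
PUSH -1  → 10 -1
SWAP     → -1 10
SWAP     → 10 -1
SUB      → 11
POP      → (empty)
PUSH -1  → -1
PUSH 5   → -1 5
SUB      → -6
NEG      → 6
NEG      → -6
NEG      → 6
NEG      → -6

-6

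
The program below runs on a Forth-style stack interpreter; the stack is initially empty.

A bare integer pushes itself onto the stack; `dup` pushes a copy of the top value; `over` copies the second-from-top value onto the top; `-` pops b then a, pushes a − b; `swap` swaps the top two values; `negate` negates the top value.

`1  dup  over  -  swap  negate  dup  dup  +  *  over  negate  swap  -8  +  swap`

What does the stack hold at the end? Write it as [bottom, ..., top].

1      -> 1
dup    -> 1 1
over   -> 1 1 1
-      -> 1 0
swap   -> 0 1
negate -> 0 -1
dup    -> 0 -1 -1
dup    -> 0 -1 -1 -1
+      -> 0 -1 -2
*      -> 0 2
over   -> 0 2 0
negate -> 0 2 0
swap   -> 0 0 2
-8     -> 0 0 2 -8
+      -> 0 0 -6
swap   -> 0 -6 0

[0, -6, 0]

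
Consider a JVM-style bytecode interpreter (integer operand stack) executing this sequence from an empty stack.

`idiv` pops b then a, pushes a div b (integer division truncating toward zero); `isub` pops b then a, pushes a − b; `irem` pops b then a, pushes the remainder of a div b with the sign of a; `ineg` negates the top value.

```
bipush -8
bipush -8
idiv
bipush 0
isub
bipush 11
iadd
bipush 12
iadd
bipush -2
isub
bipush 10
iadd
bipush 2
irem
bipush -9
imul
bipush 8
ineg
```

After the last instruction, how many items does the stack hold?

bipush -8 → -8
bipush -8 → -8 -8
idiv      → 1
bipush 0  → 1 0
isub      → 1
bipush 11 → 1 11
iadd      → 12
bipush 12 → 12 12
iadd      → 24
bipush -2 → 24 -2
isub      → 26
bipush 10 → 26 10
iadd      → 36
bipush 2  → 36 2
irem      → 0
bipush -9 → 0 -9
imul      → 0
bipush 8  → 0 8
ineg      → 0 -8

2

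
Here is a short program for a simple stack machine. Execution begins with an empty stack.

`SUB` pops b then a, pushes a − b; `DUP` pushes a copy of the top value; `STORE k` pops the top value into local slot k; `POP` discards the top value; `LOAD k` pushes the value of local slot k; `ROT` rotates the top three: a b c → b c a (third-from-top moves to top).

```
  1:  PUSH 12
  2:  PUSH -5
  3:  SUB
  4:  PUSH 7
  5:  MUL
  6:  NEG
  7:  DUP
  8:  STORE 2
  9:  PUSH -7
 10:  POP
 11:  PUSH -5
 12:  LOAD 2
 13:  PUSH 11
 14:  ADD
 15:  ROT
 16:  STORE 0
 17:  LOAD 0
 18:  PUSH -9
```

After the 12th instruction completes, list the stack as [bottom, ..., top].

PUSH 12  12
PUSH -5  12 -5
SUB      17
PUSH 7   17 7
MUL      119
NEG      -119
DUP      -119 -119
STORE 2  -119
PUSH -7  -119 -7
POP      -119
PUSH -5  -119 -5
LOAD 2   -119 -5 -119

[-119, -5, -119]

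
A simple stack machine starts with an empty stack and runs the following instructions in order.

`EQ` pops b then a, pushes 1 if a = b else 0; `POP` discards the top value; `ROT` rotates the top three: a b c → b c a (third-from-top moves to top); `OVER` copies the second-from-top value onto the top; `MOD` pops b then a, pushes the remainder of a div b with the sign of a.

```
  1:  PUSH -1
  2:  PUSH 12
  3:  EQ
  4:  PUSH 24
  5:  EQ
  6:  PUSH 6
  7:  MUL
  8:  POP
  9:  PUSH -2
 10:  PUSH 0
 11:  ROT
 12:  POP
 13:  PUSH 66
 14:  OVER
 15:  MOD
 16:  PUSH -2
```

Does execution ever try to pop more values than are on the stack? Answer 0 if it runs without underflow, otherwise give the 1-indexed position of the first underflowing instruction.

11

PUSH -1 → [-1]
PUSH 12 → [-1, 12]
EQ      → [0]
PUSH 24 → [0, 24]
EQ      → [0]
PUSH 6  → [0, 6]
MUL     → [0]
POP     → []
PUSH -2 → [-2]
PUSH 0  → [-2, 0]
ROT  — needs 3 operands, stack has 2 → underflow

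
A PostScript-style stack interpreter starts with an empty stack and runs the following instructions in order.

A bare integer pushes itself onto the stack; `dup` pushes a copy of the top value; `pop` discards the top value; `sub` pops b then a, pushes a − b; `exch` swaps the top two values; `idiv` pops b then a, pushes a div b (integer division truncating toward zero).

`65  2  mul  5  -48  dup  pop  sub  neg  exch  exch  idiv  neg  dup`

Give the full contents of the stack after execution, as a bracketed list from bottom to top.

65   → [65]
2    → [65, 2]
mul  → [130]
5    → [130, 5]
-48  → [130, 5, -48]
dup  → [130, 5, -48, -48]
pop  → [130, 5, -48]
sub  → [130, 53]
neg  → [130, -53]
exch → [-53, 130]
exch → [130, -53]
idiv → [-2]
neg  → [2]
dup  → [2, 2]

[2, 2]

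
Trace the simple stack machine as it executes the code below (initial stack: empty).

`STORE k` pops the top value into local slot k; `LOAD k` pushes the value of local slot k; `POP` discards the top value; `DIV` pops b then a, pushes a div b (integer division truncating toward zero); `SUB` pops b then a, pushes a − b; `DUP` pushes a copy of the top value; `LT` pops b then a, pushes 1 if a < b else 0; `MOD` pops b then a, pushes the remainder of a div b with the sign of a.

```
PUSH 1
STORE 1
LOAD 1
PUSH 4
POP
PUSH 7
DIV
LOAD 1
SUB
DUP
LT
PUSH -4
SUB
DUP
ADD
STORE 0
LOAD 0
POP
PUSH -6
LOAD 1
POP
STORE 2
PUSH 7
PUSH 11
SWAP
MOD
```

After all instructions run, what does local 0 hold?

PUSH 1  -> [1]
STORE 1 -> []
LOAD 1  -> [1]
PUSH 4  -> [1, 4]
POP     -> [1]
PUSH 7  -> [1, 7]
DIV     -> [0]
LOAD 1  -> [0, 1]
SUB     -> [-1]
DUP     -> [-1, -1]
LT      -> [0]
PUSH -4 -> [0, -4]
SUB     -> [4]
DUP     -> [4, 4]
ADD     -> [8]
STORE 0 -> []
LOAD 0  -> [8]
POP     -> []
PUSH -6 -> [-6]
LOAD 1  -> [-6, 1]
POP     -> [-6]
STORE 2 -> []
PUSH 7  -> [7]
PUSH 11 -> [7, 11]
SWAP    -> [11, 7]
MOD     -> [4]

8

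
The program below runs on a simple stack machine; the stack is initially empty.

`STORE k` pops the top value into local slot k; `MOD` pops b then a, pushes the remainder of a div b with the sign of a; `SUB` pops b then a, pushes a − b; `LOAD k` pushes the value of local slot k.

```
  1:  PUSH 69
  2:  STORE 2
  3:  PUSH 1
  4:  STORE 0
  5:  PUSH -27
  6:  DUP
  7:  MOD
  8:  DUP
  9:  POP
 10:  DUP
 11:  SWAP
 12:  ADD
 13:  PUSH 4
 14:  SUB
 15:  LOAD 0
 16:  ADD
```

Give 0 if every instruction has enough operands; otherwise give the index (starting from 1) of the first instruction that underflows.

0

PUSH 69  : 69
STORE 2  : (empty)
PUSH 1   : 1
STORE 0  : (empty)
PUSH -27 : -27
DUP      : -27 -27
MOD      : 0
DUP      : 0 0
POP      : 0
DUP      : 0 0
SWAP     : 0 0
ADD      : 0
PUSH 4   : 0 4
SUB      : -4
LOAD 0   : -4 1
ADD      : -3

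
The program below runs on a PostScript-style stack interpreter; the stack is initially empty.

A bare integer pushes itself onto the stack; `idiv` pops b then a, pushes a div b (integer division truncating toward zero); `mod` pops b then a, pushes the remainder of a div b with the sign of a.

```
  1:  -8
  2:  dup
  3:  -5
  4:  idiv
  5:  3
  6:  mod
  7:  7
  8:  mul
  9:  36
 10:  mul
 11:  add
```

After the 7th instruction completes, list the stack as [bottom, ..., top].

-8    [-8]
dup   [-8, -8]
-5    [-8, -8, -5]
idiv  [-8, 1]
3     [-8, 1, 3]
mod   [-8, 1]
7     [-8, 1, 7]

[-8, 1, 7]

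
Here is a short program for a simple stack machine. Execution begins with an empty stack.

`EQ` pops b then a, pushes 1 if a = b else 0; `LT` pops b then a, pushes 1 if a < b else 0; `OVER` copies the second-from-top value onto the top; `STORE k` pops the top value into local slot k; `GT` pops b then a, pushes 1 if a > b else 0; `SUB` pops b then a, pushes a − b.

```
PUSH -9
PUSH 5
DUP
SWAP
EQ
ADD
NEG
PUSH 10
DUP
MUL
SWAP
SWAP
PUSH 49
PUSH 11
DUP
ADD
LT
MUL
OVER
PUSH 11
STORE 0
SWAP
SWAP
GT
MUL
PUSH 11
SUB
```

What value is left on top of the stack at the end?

PUSH -9 → -9
PUSH 5  → -9 5
DUP     → -9 5 5
SWAP    → -9 5 5
EQ      → -9 1
ADD     → -8
NEG     → 8
PUSH 10 → 8 10
DUP     → 8 10 10
MUL     → 8 100
SWAP    → 100 8
SWAP    → 8 100
PUSH 49 → 8 100 49
PUSH 11 → 8 100 49 11
DUP     → 8 100 49 11 11
ADD     → 8 100 49 22
LT      → 8 100 0
MUL     → 8 0
OVER    → 8 0 8
PUSH 11 → 8 0 8 11
STORE 0 → 8 0 8
SWAP    → 8 8 0
SWAP    → 8 0 8
GT      → 8 0
MUL     → 0
PUSH 11 → 0 11
SUB     → -11

-11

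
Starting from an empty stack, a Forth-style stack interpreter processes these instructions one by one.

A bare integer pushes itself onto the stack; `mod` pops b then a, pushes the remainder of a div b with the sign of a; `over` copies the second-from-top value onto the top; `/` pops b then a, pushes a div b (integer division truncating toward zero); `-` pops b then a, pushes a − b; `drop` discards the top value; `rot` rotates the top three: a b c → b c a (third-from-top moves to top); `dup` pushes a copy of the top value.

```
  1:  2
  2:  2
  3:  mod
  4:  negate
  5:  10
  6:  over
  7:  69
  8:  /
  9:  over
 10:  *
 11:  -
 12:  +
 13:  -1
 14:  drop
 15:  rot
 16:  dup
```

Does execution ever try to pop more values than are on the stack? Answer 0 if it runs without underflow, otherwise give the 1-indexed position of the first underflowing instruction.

2      : [2]
2      : [2, 2]
mod    : [0]
negate : [0]
10     : [0, 10]
over   : [0, 10, 0]
69     : [0, 10, 0, 69]
/      : [0, 10, 0]
over   : [0, 10, 0, 10]
*      : [0, 10, 0]
-      : [0, 10]
+      : [10]
-1     : [10, -1]
drop   : [10]
rot  — needs 3 operands, stack has 1 → underflow

15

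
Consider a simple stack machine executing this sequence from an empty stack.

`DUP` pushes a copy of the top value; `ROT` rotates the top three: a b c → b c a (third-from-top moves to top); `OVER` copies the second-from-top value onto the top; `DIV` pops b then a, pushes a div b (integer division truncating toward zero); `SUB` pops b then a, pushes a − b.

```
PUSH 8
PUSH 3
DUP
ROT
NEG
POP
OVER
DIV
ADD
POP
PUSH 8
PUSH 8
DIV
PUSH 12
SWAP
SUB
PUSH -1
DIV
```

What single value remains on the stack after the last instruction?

PUSH 8  : [8]
PUSH 3  : [8, 3]
DUP     : [8, 3, 3]
ROT     : [3, 3, 8]
NEG     : [3, 3, -8]
POP     : [3, 3]
OVER    : [3, 3, 3]
DIV     : [3, 1]
ADD     : [4]
POP     : []
PUSH 8  : [8]
PUSH 8  : [8, 8]
DIV     : [1]
PUSH 12 : [1, 12]
SWAP    : [12, 1]
SUB     : [11]
PUSH -1 : [11, -1]
DIV     : [-11]

-11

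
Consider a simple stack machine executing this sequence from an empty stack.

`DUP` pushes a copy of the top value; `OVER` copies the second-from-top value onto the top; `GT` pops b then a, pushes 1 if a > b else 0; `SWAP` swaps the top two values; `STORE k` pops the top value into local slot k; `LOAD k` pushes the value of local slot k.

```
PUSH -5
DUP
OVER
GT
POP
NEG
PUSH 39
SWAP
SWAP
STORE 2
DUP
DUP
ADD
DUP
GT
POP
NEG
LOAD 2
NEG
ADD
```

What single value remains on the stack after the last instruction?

-44

PUSH -5 : [-5]
DUP     : [-5, -5]
OVER    : [-5, -5, -5]
GT      : [-5, 0]
POP     : [-5]
NEG     : [5]
PUSH 39 : [5, 39]
SWAP    : [39, 5]
SWAP    : [5, 39]
STORE 2 : [5]
DUP     : [5, 5]
DUP     : [5, 5, 5]
ADD     : [5, 10]
DUP     : [5, 10, 10]
GT      : [5, 0]
POP     : [5]
NEG     : [-5]
LOAD 2  : [-5, 39]
NEG     : [-5, -39]
ADD     : [-44]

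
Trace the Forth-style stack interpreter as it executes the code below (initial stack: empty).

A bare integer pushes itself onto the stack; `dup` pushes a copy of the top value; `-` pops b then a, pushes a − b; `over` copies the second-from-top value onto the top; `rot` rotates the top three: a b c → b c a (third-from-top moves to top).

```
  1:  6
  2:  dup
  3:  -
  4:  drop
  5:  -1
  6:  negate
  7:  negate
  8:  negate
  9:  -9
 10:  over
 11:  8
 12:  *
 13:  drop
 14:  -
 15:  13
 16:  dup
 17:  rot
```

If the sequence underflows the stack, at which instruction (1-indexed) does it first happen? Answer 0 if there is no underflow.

0

6      → [6]
dup    → [6, 6]
-      → [0]
drop   → []
-1     → [-1]
negate → [1]
negate → [-1]
negate → [1]
-9     → [1, -9]
over   → [1, -9, 1]
8      → [1, -9, 1, 8]
*      → [1, -9, 8]
drop   → [1, -9]
-      → [10]
13     → [10, 13]
dup    → [10, 13, 13]
rot    → [13, 13, 10]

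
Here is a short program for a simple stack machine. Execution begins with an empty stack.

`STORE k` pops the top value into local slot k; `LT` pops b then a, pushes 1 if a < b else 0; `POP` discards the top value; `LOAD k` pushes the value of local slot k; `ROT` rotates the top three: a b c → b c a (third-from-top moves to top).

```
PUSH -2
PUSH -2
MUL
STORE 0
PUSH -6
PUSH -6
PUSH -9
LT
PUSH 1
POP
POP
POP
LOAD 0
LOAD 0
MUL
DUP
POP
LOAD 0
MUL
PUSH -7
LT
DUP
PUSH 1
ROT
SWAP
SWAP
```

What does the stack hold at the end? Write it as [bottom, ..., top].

PUSH -2 -> -2
PUSH -2 -> -2 -2
MUL     -> 4
STORE 0 -> (empty)
PUSH -6 -> -6
PUSH -6 -> -6 -6
PUSH -9 -> -6 -6 -9
LT      -> -6 0
PUSH 1  -> -6 0 1
POP     -> -6 0
POP     -> -6
POP     -> (empty)
LOAD 0  -> 4
LOAD 0  -> 4 4
MUL     -> 16
DUP     -> 16 16
POP     -> 16
LOAD 0  -> 16 4
MUL     -> 64
PUSH -7 -> 64 -7
LT      -> 0
DUP     -> 0 0
PUSH 1  -> 0 0 1
ROT     -> 0 1 0
SWAP    -> 0 0 1
SWAP    -> 0 1 0

[0, 1, 0]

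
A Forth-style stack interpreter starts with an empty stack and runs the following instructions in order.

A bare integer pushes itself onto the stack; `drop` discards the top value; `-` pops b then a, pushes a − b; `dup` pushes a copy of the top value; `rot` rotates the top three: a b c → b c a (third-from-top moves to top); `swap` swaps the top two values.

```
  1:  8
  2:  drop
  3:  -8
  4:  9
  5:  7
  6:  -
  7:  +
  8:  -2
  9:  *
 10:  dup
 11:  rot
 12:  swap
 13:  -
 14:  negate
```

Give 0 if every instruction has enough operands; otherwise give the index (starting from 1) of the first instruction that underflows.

11

8    : [8]
drop : []
-8   : [-8]
9    : [-8, 9]
7    : [-8, 9, 7]
-    : [-8, 2]
+    : [-6]
-2   : [-6, -2]
*    : [12]
dup  : [12, 12]
rot  — needs 3 operands, stack has 2 → underflow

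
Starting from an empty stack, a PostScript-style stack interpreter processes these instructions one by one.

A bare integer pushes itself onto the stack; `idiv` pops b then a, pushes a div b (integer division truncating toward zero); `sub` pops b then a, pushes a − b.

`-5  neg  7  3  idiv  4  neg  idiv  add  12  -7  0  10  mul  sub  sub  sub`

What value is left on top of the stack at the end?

-5   → -5
neg  → 5
7    → 5 7
3    → 5 7 3
idiv → 5 2
4    → 5 2 4
neg  → 5 2 -4
idiv → 5 0
add  → 5
12   → 5 12
-7   → 5 12 -7
0    → 5 12 -7 0
10   → 5 12 -7 0 10
mul  → 5 12 -7 0
sub  → 5 12 -7
sub  → 5 19
sub  → -14

-14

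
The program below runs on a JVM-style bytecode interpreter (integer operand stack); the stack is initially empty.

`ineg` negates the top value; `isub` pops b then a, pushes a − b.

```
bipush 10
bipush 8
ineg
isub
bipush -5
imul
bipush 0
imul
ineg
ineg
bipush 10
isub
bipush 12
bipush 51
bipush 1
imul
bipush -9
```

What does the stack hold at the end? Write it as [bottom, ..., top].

bipush 10 → 10
bipush 8  → 10 8
ineg      → 10 -8
isub      → 18
bipush -5 → 18 -5
imul      → -90
bipush 0  → -90 0
imul      → 0
ineg      → 0
ineg      → 0
bipush 10 → 0 10
isub      → -10
bipush 12 → -10 12
bipush 51 → -10 12 51
bipush 1  → -10 12 51 1
imul      → -10 12 51
bipush -9 → -10 12 51 -9

[-10, 12, 51, -9]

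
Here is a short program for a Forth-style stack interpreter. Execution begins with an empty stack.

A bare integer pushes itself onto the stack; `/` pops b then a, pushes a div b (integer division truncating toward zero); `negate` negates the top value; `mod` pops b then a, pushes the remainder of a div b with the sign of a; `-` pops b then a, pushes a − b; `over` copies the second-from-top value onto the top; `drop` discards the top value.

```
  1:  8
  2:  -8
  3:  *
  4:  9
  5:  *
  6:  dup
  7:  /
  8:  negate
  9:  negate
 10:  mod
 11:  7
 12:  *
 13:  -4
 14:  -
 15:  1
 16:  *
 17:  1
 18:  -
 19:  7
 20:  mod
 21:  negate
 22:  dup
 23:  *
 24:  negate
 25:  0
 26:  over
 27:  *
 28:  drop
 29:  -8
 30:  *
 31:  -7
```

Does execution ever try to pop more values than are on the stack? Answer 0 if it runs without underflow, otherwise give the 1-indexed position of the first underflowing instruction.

10

8      -> 8
-8     -> 8 -8
*      -> -64
9      -> -64 9
*      -> -576
dup    -> -576 -576
/      -> 1
negate -> -1
negate -> 1
mod  — needs 2 operands, stack has 1 → underflow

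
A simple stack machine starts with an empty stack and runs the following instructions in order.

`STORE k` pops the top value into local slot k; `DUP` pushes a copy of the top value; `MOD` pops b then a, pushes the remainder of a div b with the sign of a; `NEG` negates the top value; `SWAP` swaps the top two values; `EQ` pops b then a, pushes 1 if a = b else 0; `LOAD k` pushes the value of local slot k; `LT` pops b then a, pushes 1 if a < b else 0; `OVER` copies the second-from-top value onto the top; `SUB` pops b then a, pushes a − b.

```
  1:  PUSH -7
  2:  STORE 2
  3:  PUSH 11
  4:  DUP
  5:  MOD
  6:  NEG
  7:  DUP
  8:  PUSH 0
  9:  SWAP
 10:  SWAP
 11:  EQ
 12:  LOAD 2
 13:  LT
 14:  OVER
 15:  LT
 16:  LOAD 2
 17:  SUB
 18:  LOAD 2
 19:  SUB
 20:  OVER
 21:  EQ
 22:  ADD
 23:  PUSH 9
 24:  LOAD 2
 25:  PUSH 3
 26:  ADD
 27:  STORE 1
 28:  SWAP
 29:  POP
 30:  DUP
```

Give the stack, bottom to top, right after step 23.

PUSH -7  [-7]
STORE 2  []
PUSH 11  [11]
DUP      [11, 11]
MOD      [0]
NEG      [0]
DUP      [0, 0]
PUSH 0   [0, 0, 0]
SWAP     [0, 0, 0]
SWAP     [0, 0, 0]
EQ       [0, 1]
LOAD 2   [0, 1, -7]
LT       [0, 0]
OVER     [0, 0, 0]
LT       [0, 0]
LOAD 2   [0, 0, -7]
SUB      [0, 7]
LOAD 2   [0, 7, -7]
SUB      [0, 14]
OVER     [0, 14, 0]
EQ       [0, 0]
ADD      [0]
PUSH 9   [0, 9]

[0, 9]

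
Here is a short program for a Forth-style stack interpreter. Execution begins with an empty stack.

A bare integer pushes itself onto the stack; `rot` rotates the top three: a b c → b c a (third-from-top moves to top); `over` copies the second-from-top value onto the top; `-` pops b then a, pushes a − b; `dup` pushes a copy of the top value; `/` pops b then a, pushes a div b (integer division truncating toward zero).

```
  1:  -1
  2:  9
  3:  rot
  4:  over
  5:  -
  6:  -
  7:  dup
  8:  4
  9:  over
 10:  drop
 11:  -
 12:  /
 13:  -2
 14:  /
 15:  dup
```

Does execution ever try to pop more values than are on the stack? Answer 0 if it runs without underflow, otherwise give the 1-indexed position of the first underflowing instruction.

-1 -> -1
9  -> -1 9
rot  — needs 3 operands, stack has 2 → underflow

3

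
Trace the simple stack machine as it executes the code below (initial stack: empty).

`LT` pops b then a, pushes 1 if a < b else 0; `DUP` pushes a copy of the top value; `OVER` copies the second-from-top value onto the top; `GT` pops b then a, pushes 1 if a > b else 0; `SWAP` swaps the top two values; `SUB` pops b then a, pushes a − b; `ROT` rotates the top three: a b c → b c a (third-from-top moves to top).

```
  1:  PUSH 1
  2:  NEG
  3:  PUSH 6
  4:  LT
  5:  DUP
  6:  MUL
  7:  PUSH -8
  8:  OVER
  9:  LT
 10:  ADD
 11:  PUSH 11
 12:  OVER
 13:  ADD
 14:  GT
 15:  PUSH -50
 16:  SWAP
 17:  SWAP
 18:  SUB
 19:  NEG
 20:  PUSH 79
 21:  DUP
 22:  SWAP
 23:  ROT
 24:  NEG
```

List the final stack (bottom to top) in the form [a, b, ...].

PUSH 1   → 1
NEG      → -1
PUSH 6   → -1 6
LT       → 1
DUP      → 1 1
MUL      → 1
PUSH -8  → 1 -8
OVER     → 1 -8 1
LT       → 1 1
ADD      → 2
PUSH 11  → 2 11
OVER     → 2 11 2
ADD      → 2 13
GT       → 0
PUSH -50 → 0 -50
SWAP     → -50 0
SWAP     → 0 -50
SUB      → 50
NEG      → -50
PUSH 79  → -50 79
DUP      → -50 79 79
SWAP     → -50 79 79
ROT      → 79 79 -50
NEG      → 79 79 50

[79, 79, 50]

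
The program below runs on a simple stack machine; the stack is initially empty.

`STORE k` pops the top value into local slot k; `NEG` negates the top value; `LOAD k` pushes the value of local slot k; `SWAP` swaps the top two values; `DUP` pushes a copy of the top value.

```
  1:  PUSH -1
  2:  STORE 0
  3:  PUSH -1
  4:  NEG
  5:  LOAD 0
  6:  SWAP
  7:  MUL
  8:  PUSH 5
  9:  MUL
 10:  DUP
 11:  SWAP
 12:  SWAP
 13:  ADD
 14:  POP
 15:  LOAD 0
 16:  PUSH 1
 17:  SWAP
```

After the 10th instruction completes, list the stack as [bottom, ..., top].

[-5, -5]

PUSH -1 -> -1
STORE 0 -> (empty)
PUSH -1 -> -1
NEG     -> 1
LOAD 0  -> 1 -1
SWAP    -> -1 1
MUL     -> -1
PUSH 5  -> -1 5
MUL     -> -5
DUP     -> -5 -5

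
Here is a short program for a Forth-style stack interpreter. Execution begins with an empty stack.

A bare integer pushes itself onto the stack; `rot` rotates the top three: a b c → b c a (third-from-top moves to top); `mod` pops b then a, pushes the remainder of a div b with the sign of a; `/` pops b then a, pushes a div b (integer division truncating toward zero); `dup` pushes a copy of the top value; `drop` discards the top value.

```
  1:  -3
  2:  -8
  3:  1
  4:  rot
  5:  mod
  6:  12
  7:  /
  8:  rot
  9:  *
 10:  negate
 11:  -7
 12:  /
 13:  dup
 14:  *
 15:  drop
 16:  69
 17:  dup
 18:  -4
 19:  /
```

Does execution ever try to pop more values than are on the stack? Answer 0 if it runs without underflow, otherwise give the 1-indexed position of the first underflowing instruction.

-3   [-3]
-8   [-3, -8]
1    [-3, -8, 1]
rot  [-8, 1, -3]
mod  [-8, 1]
12   [-8, 1, 12]
/    [-8, 0]
rot  — needs 3 operands, stack has 2 → underflow

8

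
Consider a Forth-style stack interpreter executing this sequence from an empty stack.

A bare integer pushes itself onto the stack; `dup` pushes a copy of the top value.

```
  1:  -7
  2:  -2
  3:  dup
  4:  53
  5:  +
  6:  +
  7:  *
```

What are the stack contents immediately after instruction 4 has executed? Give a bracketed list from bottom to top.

[-7, -2, -2, 53]

-7  : -7
-2  : -7 -2
dup : -7 -2 -2
53  : -7 -2 -2 53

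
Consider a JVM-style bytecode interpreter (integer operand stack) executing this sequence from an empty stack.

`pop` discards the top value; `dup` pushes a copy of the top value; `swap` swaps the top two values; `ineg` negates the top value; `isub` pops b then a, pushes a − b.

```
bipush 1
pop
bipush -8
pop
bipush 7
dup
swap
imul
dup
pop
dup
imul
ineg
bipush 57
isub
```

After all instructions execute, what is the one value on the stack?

-2458

bipush 1  : 1
pop       : (empty)
bipush -8 : -8
pop       : (empty)
bipush 7  : 7
dup       : 7 7
swap      : 7 7
imul      : 49
dup       : 49 49
pop       : 49
dup       : 49 49
imul      : 2401
ineg      : -2401
bipush 57 : -2401 57
isub      : -2458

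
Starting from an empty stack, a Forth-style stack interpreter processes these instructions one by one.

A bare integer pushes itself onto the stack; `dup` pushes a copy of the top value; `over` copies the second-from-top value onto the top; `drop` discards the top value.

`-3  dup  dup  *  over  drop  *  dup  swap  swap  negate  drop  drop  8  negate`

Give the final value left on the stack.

-8

-3      -3
dup     -3 -3
dup     -3 -3 -3
*       -3 9
over    -3 9 -3
drop    -3 9
*       -27
dup     -27 -27
swap    -27 -27
swap    -27 -27
negate  -27 27
drop    -27
drop    (empty)
8       8
negate  -8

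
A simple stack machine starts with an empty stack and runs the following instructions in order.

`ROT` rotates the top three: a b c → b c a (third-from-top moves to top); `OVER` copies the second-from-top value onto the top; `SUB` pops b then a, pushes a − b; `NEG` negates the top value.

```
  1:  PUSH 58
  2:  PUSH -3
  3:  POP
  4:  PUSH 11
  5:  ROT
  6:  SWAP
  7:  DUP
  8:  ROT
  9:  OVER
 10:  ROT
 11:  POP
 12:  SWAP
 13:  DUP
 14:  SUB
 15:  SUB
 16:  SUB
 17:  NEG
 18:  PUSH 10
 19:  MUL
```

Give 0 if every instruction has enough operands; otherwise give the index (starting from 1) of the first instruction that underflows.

PUSH 58 : [58]
PUSH -3 : [58, -3]
POP     : [58]
PUSH 11 : [58, 11]
ROT  — needs 3 operands, stack has 2 → underflow

5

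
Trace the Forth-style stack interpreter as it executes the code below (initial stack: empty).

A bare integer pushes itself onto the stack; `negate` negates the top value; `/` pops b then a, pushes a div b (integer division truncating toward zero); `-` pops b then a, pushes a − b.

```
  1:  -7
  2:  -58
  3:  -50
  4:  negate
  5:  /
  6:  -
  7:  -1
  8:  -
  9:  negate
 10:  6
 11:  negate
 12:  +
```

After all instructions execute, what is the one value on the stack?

-1

-7     → -7
-58    → -7 -58
-50    → -7 -58 -50
negate → -7 -58 50
/      → -7 -1
-      → -6
-1     → -6 -1
-      → -5
negate → 5
6      → 5 6
negate → 5 -6
+      → -1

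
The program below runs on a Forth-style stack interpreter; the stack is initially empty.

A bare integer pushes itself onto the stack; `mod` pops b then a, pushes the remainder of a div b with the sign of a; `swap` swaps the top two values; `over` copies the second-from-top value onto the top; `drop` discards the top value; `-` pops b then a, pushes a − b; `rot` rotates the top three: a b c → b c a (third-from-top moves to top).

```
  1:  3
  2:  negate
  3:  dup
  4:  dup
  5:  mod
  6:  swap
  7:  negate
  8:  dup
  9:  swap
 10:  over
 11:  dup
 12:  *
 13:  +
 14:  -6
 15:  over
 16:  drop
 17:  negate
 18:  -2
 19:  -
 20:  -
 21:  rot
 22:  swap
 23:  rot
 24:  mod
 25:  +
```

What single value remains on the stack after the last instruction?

3      -> [3]
negate -> [-3]
dup    -> [-3, -3]
dup    -> [-3, -3, -3]
mod    -> [-3, 0]
swap   -> [0, -3]
negate -> [0, 3]
dup    -> [0, 3, 3]
swap   -> [0, 3, 3]
over   -> [0, 3, 3, 3]
dup    -> [0, 3, 3, 3, 3]
*      -> [0, 3, 3, 9]
+      -> [0, 3, 12]
-6     -> [0, 3, 12, -6]
over   -> [0, 3, 12, -6, 12]
drop   -> [0, 3, 12, -6]
negate -> [0, 3, 12, 6]
-2     -> [0, 3, 12, 6, -2]
-      -> [0, 3, 12, 8]
-      -> [0, 3, 4]
rot    -> [3, 4, 0]
swap   -> [3, 0, 4]
rot    -> [0, 4, 3]
mod    -> [0, 1]
+      -> [1]

1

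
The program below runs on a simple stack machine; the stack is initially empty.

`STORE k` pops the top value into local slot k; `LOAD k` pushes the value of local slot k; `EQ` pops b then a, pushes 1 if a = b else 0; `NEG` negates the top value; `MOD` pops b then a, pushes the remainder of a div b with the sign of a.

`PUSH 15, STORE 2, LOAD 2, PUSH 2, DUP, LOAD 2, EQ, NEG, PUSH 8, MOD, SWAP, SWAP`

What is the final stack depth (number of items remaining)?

3

PUSH 15 : 15
STORE 2 : (empty)
LOAD 2  : 15
PUSH 2  : 15 2
DUP     : 15 2 2
LOAD 2  : 15 2 2 15
EQ      : 15 2 0
NEG     : 15 2 0
PUSH 8  : 15 2 0 8
MOD     : 15 2 0
SWAP    : 15 0 2
SWAP    : 15 2 0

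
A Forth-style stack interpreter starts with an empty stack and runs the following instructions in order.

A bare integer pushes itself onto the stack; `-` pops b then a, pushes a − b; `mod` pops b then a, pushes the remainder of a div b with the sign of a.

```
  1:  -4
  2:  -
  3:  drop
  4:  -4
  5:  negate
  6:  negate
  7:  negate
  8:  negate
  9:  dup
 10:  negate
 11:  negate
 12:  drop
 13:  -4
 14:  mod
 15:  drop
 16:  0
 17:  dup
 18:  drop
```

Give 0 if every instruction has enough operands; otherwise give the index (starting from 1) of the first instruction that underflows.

-4 : [-4]
-  — needs 2 operands, stack has 1 → underflow

2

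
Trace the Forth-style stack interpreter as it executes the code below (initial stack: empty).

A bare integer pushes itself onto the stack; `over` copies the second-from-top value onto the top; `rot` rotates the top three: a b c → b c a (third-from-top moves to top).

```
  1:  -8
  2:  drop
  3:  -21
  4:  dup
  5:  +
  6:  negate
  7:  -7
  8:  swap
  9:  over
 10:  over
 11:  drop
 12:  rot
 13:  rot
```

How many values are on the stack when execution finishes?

-8     -> [-8]
drop   -> []
-21    -> [-21]
dup    -> [-21, -21]
+      -> [-42]
negate -> [42]
-7     -> [42, -7]
swap   -> [-7, 42]
over   -> [-7, 42, -7]
over   -> [-7, 42, -7, 42]
drop   -> [-7, 42, -7]
rot    -> [42, -7, -7]
rot    -> [-7, -7, 42]

3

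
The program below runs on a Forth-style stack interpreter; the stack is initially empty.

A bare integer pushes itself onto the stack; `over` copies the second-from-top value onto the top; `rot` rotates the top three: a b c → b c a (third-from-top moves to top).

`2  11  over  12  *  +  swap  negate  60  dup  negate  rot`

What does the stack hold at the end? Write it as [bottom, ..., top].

[35, 60, -60, -2]

2       [2]
11      [2, 11]
over    [2, 11, 2]
12      [2, 11, 2, 12]
*       [2, 11, 24]
+       [2, 35]
swap    [35, 2]
negate  [35, -2]
60      [35, -2, 60]
dup     [35, -2, 60, 60]
negate  [35, -2, 60, -60]
rot     [35, 60, -60, -2]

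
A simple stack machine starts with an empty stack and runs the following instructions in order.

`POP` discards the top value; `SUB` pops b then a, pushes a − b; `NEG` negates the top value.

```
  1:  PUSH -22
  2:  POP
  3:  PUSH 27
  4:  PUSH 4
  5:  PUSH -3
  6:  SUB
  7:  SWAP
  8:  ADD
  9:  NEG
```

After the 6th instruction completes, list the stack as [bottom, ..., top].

[27, 7]

PUSH -22  -22
POP       (empty)
PUSH 27   27
PUSH 4    27 4
PUSH -3   27 4 -3
SUB       27 7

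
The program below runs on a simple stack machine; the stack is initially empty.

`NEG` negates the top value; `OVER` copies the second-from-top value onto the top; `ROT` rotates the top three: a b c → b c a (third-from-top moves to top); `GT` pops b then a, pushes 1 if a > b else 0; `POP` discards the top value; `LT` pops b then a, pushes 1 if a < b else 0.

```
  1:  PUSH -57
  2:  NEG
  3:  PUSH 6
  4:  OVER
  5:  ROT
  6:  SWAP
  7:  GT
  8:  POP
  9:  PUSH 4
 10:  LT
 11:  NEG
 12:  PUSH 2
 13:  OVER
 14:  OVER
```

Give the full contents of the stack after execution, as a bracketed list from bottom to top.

[0, 2, 0, 2]

PUSH -57  [-57]
NEG       [57]
PUSH 6    [57, 6]
OVER      [57, 6, 57]
ROT       [6, 57, 57]
SWAP      [6, 57, 57]
GT        [6, 0]
POP       [6]
PUSH 4    [6, 4]
LT        [0]
NEG       [0]
PUSH 2    [0, 2]
OVER      [0, 2, 0]
OVER      [0, 2, 0, 2]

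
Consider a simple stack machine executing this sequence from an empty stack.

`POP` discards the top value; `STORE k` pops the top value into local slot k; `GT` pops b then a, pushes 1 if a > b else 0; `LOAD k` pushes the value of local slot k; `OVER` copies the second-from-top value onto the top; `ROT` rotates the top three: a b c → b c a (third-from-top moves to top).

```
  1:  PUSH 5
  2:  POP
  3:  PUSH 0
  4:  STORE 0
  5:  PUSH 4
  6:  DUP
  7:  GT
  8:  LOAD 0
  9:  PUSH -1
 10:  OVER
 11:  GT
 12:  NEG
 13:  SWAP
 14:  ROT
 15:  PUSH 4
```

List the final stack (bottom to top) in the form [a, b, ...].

PUSH 5  -> 5
POP     -> (empty)
PUSH 0  -> 0
STORE 0 -> (empty)
PUSH 4  -> 4
DUP     -> 4 4
GT      -> 0
LOAD 0  -> 0 0
PUSH -1 -> 0 0 -1
OVER    -> 0 0 -1 0
GT      -> 0 0 0
NEG     -> 0 0 0
SWAP    -> 0 0 0
ROT     -> 0 0 0
PUSH 4  -> 0 0 0 4

[0, 0, 0, 4]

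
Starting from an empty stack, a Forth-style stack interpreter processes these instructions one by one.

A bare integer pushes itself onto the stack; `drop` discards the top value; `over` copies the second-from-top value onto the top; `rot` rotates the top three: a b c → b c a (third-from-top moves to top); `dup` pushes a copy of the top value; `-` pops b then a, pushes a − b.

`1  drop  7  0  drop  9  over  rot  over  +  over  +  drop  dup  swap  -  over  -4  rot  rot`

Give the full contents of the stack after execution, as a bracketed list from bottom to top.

1     [1]
drop  []
7     [7]
0     [7, 0]
drop  [7]
9     [7, 9]
over  [7, 9, 7]
rot   [9, 7, 7]
over  [9, 7, 7, 7]
+     [9, 7, 14]
over  [9, 7, 14, 7]
+     [9, 7, 21]
drop  [9, 7]
dup   [9, 7, 7]
swap  [9, 7, 7]
-     [9, 0]
over  [9, 0, 9]
-4    [9, 0, 9, -4]
rot   [9, 9, -4, 0]
rot   [9, -4, 0, 9]

[9, -4, 0, 9]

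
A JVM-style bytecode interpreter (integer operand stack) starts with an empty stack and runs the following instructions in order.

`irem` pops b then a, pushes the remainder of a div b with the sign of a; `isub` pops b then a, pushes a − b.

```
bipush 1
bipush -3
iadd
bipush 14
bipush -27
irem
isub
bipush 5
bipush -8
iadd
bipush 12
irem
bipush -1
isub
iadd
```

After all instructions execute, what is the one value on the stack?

-18

bipush 1   : 1
bipush -3  : 1 -3
iadd       : -2
bipush 14  : -2 14
bipush -27 : -2 14 -27
irem       : -2 14
isub       : -16
bipush 5   : -16 5
bipush -8  : -16 5 -8
iadd       : -16 -3
bipush 12  : -16 -3 12
irem       : -16 -3
bipush -1  : -16 -3 -1
isub       : -16 -2
iadd       : -18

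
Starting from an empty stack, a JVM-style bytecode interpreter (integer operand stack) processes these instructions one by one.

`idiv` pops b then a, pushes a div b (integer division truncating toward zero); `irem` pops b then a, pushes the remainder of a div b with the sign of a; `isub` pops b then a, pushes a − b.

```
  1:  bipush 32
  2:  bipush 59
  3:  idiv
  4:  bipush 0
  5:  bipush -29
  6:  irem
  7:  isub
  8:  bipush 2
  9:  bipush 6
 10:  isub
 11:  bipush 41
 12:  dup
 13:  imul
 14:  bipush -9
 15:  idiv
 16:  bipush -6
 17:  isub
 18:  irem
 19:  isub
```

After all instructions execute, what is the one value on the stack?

bipush 32  : [32]
bipush 59  : [32, 59]
idiv       : [0]
bipush 0   : [0, 0]
bipush -29 : [0, 0, -29]
irem       : [0, 0]
isub       : [0]
bipush 2   : [0, 2]
bipush 6   : [0, 2, 6]
isub       : [0, -4]
bipush 41  : [0, -4, 41]
dup        : [0, -4, 41, 41]
imul       : [0, -4, 1681]
bipush -9  : [0, -4, 1681, -9]
idiv       : [0, -4, -186]
bipush -6  : [0, -4, -186, -6]
isub       : [0, -4, -180]
irem       : [0, -4]
isub       : [4]

4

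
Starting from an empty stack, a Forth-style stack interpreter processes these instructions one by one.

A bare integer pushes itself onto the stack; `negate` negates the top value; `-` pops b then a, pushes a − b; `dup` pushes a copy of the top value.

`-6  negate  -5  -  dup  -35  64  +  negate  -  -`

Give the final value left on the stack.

-29

-6     -> -6
negate -> 6
-5     -> 6 -5
-      -> 11
dup    -> 11 11
-35    -> 11 11 -35
64     -> 11 11 -35 64
+      -> 11 11 29
negate -> 11 11 -29
-      -> 11 40
-      -> -29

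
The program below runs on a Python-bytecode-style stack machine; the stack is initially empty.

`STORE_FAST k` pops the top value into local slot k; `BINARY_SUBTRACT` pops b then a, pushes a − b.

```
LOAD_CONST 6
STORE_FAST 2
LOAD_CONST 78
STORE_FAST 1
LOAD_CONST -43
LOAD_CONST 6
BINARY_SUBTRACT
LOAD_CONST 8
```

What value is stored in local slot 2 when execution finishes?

6

LOAD_CONST 6     6
STORE_FAST 2     (empty)
LOAD_CONST 78    78
STORE_FAST 1     (empty)
LOAD_CONST -43   -43
LOAD_CONST 6     -43 6
BINARY_SUBTRACT  -49
LOAD_CONST 8     -49 8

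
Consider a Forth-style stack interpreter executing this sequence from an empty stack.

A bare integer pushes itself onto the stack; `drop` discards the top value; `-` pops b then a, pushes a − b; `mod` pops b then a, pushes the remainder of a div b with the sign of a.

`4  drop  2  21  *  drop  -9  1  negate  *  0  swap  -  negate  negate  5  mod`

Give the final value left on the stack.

-4

4      : [4]
drop   : []
2      : [2]
21     : [2, 21]
*      : [42]
drop   : []
-9     : [-9]
1      : [-9, 1]
negate : [-9, -1]
*      : [9]
0      : [9, 0]
swap   : [0, 9]
-      : [-9]
negate : [9]
negate : [-9]
5      : [-9, 5]
mod    : [-4]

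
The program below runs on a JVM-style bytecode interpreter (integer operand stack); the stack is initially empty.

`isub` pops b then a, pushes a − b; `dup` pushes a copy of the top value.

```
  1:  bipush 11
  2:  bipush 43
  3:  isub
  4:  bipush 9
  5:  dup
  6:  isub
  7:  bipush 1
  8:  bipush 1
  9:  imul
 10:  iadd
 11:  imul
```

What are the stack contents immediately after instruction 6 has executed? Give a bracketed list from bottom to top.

bipush 11 : [11]
bipush 43 : [11, 43]
isub      : [-32]
bipush 9  : [-32, 9]
dup       : [-32, 9, 9]
isub      : [-32, 0]

[-32, 0]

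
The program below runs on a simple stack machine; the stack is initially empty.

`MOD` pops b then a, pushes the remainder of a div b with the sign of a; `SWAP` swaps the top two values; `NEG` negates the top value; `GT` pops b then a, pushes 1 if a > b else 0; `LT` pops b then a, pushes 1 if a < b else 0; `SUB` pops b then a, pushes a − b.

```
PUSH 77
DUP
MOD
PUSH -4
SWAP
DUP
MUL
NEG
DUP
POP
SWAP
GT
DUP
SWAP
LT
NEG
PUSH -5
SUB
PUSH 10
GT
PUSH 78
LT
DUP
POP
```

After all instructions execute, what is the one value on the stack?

PUSH 77 → 77
DUP     → 77 77
MOD     → 0
PUSH -4 → 0 -4
SWAP    → -4 0
DUP     → -4 0 0
MUL     → -4 0
NEG     → -4 0
DUP     → -4 0 0
POP     → -4 0
SWAP    → 0 -4
GT      → 1
DUP     → 1 1
SWAP    → 1 1
LT      → 0
NEG     → 0
PUSH -5 → 0 -5
SUB     → 5
PUSH 10 → 5 10
GT      → 0
PUSH 78 → 0 78
LT      → 1
DUP     → 1 1
POP     → 1

1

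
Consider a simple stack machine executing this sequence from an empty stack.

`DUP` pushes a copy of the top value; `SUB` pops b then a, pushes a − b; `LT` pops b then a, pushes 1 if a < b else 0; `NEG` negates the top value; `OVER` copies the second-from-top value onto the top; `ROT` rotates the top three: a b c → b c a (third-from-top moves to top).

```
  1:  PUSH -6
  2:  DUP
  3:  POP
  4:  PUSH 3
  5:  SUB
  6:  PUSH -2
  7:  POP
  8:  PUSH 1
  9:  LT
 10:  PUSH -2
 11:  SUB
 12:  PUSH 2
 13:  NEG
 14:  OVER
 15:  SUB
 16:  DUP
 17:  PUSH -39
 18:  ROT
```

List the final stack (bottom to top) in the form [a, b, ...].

PUSH -6   -6
DUP       -6 -6
POP       -6
PUSH 3    -6 3
SUB       -9
PUSH -2   -9 -2
POP       -9
PUSH 1    -9 1
LT        1
PUSH -2   1 -2
SUB       3
PUSH 2    3 2
NEG       3 -2
OVER      3 -2 3
SUB       3 -5
DUP       3 -5 -5
PUSH -39  3 -5 -5 -39
ROT       3 -5 -39 -5

[3, -5, -39, -5]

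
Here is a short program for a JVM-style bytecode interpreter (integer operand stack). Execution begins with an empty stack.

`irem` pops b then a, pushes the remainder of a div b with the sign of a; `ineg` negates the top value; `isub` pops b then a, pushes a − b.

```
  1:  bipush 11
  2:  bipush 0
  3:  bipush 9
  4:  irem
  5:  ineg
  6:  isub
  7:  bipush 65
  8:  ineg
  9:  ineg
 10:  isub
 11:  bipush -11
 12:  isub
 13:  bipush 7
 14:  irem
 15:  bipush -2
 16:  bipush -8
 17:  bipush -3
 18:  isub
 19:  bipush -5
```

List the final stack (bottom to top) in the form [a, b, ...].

[-1, -2, -5, -5]

bipush 11   11
bipush 0    11 0
bipush 9    11 0 9
irem        11 0
ineg        11 0
isub        11
bipush 65   11 65
ineg        11 -65
ineg        11 65
isub        -54
bipush -11  -54 -11
isub        -43
bipush 7    -43 7
irem        -1
bipush -2   -1 -2
bipush -8   -1 -2 -8
bipush -3   -1 -2 -8 -3
isub        -1 -2 -5
bipush -5   -1 -2 -5 -5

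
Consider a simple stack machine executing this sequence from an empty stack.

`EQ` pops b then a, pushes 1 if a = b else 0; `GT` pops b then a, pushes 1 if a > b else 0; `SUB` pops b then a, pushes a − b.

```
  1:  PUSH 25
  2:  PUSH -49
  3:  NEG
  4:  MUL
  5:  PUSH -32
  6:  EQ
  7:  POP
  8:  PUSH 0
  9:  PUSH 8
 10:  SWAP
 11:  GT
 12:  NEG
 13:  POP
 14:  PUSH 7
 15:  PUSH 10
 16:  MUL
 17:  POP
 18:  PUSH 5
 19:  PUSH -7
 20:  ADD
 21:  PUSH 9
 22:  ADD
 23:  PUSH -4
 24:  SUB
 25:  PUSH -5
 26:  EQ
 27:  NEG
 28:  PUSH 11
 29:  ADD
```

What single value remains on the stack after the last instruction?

PUSH 25  → 25
PUSH -49 → 25 -49
NEG      → 25 49
MUL      → 1225
PUSH -32 → 1225 -32
EQ       → 0
POP      → (empty)
PUSH 0   → 0
PUSH 8   → 0 8
SWAP     → 8 0
GT       → 1
NEG      → -1
POP      → (empty)
PUSH 7   → 7
PUSH 10  → 7 10
MUL      → 70
POP      → (empty)
PUSH 5   → 5
PUSH -7  → 5 -7
ADD      → -2
PUSH 9   → -2 9
ADD      → 7
PUSH -4  → 7 -4
SUB      → 11
PUSH -5  → 11 -5
EQ       → 0
NEG      → 0
PUSH 11  → 0 11
ADD      → 11

11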